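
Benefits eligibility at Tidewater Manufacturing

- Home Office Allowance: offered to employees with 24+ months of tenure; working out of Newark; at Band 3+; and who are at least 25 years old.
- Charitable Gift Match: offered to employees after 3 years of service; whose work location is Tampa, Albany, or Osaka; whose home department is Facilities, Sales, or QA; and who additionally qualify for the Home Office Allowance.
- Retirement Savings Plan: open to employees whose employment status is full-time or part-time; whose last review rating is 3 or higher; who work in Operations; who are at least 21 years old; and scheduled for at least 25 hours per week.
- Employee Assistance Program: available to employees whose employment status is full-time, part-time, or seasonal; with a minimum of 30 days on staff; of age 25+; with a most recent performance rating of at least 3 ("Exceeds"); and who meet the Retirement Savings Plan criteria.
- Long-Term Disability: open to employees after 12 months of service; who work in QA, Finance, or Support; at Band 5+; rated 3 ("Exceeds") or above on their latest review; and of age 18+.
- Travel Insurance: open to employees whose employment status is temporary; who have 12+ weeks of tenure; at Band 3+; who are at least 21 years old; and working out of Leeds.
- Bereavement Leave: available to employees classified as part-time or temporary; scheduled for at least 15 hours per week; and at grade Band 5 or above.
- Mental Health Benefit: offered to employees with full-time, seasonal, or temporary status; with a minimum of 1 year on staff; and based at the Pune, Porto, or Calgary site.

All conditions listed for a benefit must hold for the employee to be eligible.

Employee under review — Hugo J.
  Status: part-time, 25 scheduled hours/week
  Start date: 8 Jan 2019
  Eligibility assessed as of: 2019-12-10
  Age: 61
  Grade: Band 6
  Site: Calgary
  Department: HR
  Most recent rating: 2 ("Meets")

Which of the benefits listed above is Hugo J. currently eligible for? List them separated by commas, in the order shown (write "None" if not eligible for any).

Service from 8 Jan 2019 to 2019-12-10: 336 days.
Home Office Allowance — service 336 days < 24 months (≈720 days) ✗ → not eligible.
Charitable Gift Match — service 336 days < 3 years (≈1095 days) ✗ → not eligible.
Retirement Savings Plan — status part-time ✓; rating 2 < 3 ✗ → not eligible.
Employee Assistance Program — status part-time ✓; service 336 days ≥ 30 days ✓; age 61 ≥ 25 ✓; rating 2 < 3 ✗ → not eligible.
Long-Term Disability — service 336 days < 12 months (≈360 days) ✗ → not eligible.
Travel Insurance — status part-time ✗ (requires temporary) → not eligible.
Bereavement Leave — status part-time ✓; 25 hrs/wk ≥ 15 ✓; grade Band 6 ≥ Band 5 ✓ → eligible.
Mental Health Benefit — status part-time ✗ (requires full-time, seasonal, or temporary) → not eligible.

Bereavement Leave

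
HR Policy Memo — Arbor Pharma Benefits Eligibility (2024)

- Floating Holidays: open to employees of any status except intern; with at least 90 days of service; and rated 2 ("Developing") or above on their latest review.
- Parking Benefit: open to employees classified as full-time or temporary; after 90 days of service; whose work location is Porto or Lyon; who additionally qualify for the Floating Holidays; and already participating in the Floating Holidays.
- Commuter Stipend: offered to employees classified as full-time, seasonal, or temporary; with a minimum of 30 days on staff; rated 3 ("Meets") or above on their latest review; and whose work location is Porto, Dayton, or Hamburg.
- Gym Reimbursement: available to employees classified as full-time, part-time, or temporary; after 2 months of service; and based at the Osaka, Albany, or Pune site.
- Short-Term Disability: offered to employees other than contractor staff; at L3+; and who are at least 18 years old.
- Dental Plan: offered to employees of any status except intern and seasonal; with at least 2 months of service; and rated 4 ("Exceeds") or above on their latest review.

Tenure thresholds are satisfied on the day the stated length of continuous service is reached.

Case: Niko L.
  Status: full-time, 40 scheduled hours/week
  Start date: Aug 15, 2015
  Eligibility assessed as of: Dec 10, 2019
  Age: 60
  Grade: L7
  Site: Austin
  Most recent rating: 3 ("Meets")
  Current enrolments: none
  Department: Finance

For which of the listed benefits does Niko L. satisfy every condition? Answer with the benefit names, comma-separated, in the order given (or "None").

Floating Holidays, Short-Term Disability

Service from Aug 15, 2015 to Dec 10, 2019: 1578 days.
Floating Holidays — status full-time ✓ (not excluded); service 1578 days ≥ 90 days ✓; rating 3 ≥ 2 ✓ → eligible.
Parking Benefit — status full-time ✓; service 1578 days ≥ 90 days ✓; site Austin ✗ (not Porto or Lyon) → not eligible.
Commuter Stipend — status full-time ✓; service 1578 days ≥ 30 days ✓; rating 3 ≥ 3 ✓; site Austin ✗ (not Porto, Dayton, or Hamburg) → not eligible.
Gym Reimbursement — status full-time ✓; service 1578 days ≥ 2 months (≈60 days) ✓; site Austin ✗ (not Osaka, Albany, or Pune) → not eligible.
Short-Term Disability — status full-time ✓ (not excluded); grade L7 ≥ L3 ✓; age 60 ≥ 18 ✓ → eligible.
Dental Plan — status full-time ✓ (not excluded); service 1578 days ≥ 2 months (≈60 days) ✓; rating 3 < 4 ✗ → not eligible.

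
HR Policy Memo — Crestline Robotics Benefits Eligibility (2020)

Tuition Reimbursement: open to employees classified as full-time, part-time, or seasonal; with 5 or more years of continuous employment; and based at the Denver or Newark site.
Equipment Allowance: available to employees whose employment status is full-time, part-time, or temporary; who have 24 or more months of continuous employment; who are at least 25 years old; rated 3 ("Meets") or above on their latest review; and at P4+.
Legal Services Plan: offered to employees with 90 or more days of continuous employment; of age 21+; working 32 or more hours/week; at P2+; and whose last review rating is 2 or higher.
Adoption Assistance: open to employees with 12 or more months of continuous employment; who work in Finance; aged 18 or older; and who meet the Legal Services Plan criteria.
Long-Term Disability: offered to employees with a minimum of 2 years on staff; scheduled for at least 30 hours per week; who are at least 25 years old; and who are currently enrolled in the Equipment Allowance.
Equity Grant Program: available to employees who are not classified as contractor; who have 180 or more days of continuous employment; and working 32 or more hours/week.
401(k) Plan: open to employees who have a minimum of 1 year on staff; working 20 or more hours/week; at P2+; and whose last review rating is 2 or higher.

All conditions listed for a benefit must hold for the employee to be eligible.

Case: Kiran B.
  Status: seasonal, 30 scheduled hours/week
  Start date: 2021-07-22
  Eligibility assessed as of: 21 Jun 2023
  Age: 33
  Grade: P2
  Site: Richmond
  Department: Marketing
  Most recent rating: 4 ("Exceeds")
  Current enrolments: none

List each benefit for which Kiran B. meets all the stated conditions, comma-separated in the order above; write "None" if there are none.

401(k) Plan

Service from 2021-07-22 to 21 Jun 2023: 699 days.
Tuition Reimbursement — status seasonal ✓; service 699 days < 5 years (≈1825 days) ✗ → not eligible.
Equipment Allowance — status seasonal ✗ (requires full-time, part-time, or temporary) → not eligible.
Legal Services Plan — service 699 days ≥ 90 days ✓; age 33 ≥ 21 ✓; 30 hrs/wk < 32 ✗ → not eligible.
Adoption Assistance — service 699 days ≥ 12 months (≈360 days) ✓; dept Marketing ✗ → not eligible.
Long-Term Disability — service 699 days < 2 years (≈730 days) ✗ → not eligible.
Equity Grant Program — status seasonal ✓ (not excluded); service 699 days ≥ 180 days ✓; 30 hrs/wk < 32 ✗ → not eligible.
401(k) Plan — service 699 days ≥ 1 year (≈365 days) ✓; 30 hrs/wk ≥ 20 ✓; grade P2 ≥ P2 ✓; rating 4 ≥ 2 ✓ → eligible.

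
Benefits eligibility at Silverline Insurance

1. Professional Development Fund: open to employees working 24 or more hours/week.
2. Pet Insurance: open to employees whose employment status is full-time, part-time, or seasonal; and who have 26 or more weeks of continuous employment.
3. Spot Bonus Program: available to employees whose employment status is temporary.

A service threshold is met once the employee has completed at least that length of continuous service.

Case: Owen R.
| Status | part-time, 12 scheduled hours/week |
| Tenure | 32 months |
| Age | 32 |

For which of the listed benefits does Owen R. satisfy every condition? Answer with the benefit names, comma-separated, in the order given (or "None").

Professional Development Fund — 12 hrs/wk < 24 ✗ → not eligible.
Pet Insurance — status part-time ✓; service 32 months ≥ 26 weeks (≈182 days) ✓ → eligible.
Spot Bonus Program — status part-time ✗ (requires temporary) → not eligible.

Pet Insurance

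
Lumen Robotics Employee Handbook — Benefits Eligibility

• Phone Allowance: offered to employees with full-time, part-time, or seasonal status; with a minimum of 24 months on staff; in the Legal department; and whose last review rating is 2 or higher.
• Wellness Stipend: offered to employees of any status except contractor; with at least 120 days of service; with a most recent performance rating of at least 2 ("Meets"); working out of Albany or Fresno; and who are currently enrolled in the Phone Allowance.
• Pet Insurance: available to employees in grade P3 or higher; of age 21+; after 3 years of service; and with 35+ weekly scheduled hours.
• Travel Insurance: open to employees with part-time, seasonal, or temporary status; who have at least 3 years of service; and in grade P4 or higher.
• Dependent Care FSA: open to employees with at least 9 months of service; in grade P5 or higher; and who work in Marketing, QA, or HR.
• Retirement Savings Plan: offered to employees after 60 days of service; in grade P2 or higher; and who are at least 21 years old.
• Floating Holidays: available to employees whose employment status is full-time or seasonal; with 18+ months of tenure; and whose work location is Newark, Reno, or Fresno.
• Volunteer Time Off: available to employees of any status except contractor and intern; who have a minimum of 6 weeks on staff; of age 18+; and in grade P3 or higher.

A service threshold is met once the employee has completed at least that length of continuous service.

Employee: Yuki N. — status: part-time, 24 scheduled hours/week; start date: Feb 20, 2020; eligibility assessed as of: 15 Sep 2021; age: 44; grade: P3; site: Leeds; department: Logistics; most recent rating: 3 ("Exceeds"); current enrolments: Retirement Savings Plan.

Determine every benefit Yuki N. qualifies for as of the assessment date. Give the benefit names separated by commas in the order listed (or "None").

Retirement Savings Plan, Volunteer Time Off

Service from Feb 20, 2020 to 15 Sep 2021: 573 days.
Phone Allowance — status part-time ✓; service 573 days < 24 months (≈720 days) ✗ → not eligible.
Wellness Stipend — status part-time ✓ (not excluded); service 573 days ≥ 120 days ✓; rating 3 ≥ 2 ✓; site Leeds ✗ (not Albany or Fresno) → not eligible.
Pet Insurance — grade P3 ≥ P3 ✓; age 44 ≥ 21 ✓; service 573 days < 3 years (≈1095 days) ✗ → not eligible.
Travel Insurance — status part-time ✓; service 573 days < 3 years (≈1095 days) ✗ → not eligible.
Dependent Care FSA — service 573 days ≥ 9 months (≈270 days) ✓; grade P3 < P5 ✗ → not eligible.
Retirement Savings Plan — service 573 days ≥ 60 days ✓; grade P3 ≥ P2 ✓; age 44 ≥ 21 ✓ → eligible.
Floating Holidays — status part-time ✗ (requires full-time or seasonal) → not eligible.
Volunteer Time Off — status part-time ✓ (not excluded); service 573 days ≥ 6 weeks (≈42 days) ✓; age 44 ≥ 18 ✓; grade P3 ≥ P3 ✓ → eligible.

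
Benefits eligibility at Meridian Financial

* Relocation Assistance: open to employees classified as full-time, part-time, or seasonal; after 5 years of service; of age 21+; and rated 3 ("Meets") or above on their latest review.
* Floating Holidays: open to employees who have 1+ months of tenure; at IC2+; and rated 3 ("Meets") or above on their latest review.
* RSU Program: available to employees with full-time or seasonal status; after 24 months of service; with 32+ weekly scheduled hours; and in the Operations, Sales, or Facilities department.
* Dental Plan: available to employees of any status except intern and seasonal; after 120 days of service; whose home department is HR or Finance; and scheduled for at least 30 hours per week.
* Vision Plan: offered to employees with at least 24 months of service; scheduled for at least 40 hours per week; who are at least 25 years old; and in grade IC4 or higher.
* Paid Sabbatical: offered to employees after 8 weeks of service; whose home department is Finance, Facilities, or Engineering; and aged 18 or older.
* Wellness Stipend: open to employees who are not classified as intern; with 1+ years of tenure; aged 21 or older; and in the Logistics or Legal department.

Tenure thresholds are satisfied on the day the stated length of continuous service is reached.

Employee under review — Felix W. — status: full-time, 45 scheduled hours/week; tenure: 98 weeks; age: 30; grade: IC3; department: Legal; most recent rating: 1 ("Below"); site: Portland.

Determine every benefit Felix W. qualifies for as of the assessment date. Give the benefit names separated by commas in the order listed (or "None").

Wellness Stipend

Relocation Assistance — status full-time ✓; service 98 weeks < 5 years (≈1825 days) ✗ → not eligible.
Floating Holidays — service 98 weeks ≥ 1 month (≈30 days) ✓; grade IC3 ≥ IC2 ✓; rating 1 < 3 ✗ → not eligible.
RSU Program — status full-time ✓; service 98 weeks < 24 months (≈720 days) ✗ → not eligible.
Dental Plan — status full-time ✓ (not excluded); service 98 weeks ≥ 120 days ✓; dept Legal ✗ → not eligible.
Vision Plan — service 98 weeks < 24 months (≈720 days) ✗ → not eligible.
Paid Sabbatical — service 98 weeks ≥ 8 weeks ✓; dept Legal ✗ → not eligible.
Wellness Stipend — status full-time ✓ (not excluded); service 98 weeks ≥ 1 year (≈365 days) ✓; age 30 ≥ 21 ✓; dept Legal ✓ → eligible.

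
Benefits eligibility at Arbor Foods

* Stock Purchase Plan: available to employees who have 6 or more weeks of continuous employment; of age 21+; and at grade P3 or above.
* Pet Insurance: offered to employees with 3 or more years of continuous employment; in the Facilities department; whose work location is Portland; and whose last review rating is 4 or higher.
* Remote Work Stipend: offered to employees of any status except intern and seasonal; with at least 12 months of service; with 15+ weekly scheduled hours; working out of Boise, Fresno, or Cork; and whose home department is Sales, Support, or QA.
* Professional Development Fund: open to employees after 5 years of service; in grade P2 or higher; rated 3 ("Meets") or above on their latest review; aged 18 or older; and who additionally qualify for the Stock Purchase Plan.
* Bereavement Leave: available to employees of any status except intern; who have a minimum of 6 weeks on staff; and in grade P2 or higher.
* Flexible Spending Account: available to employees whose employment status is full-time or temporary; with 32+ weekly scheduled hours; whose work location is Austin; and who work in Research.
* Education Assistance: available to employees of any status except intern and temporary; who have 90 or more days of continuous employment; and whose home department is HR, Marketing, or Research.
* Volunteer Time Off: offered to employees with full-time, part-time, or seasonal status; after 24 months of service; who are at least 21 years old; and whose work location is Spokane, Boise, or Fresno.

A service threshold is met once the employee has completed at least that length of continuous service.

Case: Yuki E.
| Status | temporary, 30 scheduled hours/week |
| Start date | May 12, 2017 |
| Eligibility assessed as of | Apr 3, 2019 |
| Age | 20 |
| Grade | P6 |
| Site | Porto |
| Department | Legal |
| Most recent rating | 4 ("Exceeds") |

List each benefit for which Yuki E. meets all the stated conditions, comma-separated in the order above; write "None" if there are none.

Service from May 12, 2017 to Apr 3, 2019: 691 days.
Stock Purchase Plan — service 691 days ≥ 6 weeks (≈42 days) ✓; age 20 < 21 ✗ → not eligible.
Pet Insurance — service 691 days < 3 years (≈1095 days) ✗ → not eligible.
Remote Work Stipend — status temporary ✓ (not excluded); service 691 days ≥ 12 months (≈360 days) ✓; 30 hrs/wk ≥ 15 ✓; site Porto ✗ (not Boise, Fresno, or Cork) → not eligible.
Professional Development Fund — service 691 days < 5 years (≈1825 days) ✗ → not eligible.
Bereavement Leave — status temporary ✓ (not excluded); service 691 days ≥ 6 weeks (≈42 days) ✓; grade P6 ≥ P2 ✓ → eligible.
Flexible Spending Account — status temporary ✓; 30 hrs/wk < 32 ✗ → not eligible.
Education Assistance — status temporary ✗ (excluded) → not eligible.
Volunteer Time Off — status temporary ✗ (requires full-time, part-time, or seasonal) → not eligible.

Bereavement Leave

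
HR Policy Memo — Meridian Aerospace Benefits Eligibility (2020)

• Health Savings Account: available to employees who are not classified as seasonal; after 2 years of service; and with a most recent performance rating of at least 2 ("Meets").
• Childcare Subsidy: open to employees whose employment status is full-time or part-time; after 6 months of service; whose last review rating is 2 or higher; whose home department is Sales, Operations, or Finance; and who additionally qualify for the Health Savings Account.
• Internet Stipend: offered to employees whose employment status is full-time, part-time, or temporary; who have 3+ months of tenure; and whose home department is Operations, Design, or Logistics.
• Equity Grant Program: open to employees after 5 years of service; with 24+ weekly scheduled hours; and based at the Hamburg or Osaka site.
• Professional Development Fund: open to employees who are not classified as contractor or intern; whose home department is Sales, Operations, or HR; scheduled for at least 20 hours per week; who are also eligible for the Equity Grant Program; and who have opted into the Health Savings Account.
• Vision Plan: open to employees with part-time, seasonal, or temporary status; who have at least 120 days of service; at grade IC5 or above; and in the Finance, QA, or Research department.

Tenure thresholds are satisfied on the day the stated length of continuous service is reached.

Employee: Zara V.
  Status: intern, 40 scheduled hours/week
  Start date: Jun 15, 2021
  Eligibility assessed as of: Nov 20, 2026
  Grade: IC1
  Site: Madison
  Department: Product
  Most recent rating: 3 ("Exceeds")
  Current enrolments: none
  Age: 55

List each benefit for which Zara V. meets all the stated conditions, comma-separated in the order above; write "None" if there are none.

Service from Jun 15, 2021 to Nov 20, 2026: 1984 days.
Health Savings Account — status intern ✓ (not excluded); service 1984 days ≥ 2 years (≈730 days) ✓; rating 3 ≥ 2 ✓ → eligible.
Childcare Subsidy — status intern ✗ (requires full-time or part-time) → not eligible.
Internet Stipend — status intern ✗ (requires full-time, part-time, or temporary) → not eligible.
Equity Grant Program — service 1984 days ≥ 5 years (≈1825 days) ✓; 40 hrs/wk ≥ 24 ✓; site Madison ✗ (not Hamburg or Osaka) → not eligible.
Professional Development Fund — status intern ✗ (excluded) → not eligible.
Vision Plan — status intern ✗ (requires part-time, seasonal, or temporary) → not eligible.

Health Savings Account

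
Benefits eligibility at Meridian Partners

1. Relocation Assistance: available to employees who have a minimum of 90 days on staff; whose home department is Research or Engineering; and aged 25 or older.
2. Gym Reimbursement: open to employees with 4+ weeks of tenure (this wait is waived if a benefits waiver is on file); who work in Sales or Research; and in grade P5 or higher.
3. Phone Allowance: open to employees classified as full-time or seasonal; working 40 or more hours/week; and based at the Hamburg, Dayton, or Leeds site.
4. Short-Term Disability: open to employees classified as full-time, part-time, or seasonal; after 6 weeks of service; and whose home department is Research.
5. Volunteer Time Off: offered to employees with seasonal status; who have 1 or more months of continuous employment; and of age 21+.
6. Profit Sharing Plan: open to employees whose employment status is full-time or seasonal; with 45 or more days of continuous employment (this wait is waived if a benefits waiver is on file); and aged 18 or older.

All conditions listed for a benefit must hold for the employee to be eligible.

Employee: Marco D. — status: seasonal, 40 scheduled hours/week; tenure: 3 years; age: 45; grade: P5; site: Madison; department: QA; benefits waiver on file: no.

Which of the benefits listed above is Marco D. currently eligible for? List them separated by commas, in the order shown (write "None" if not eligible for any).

Relocation Assistance — service 3 years ≥ 90 days ✓; dept QA ✗ → not eligible.
Gym Reimbursement — no waiver, service 3 years ≥ 4 weeks (≈28 days) ✓; dept QA ✗ → not eligible.
Phone Allowance — status seasonal ✓; 40 hrs/wk ≥ 40 ✓; site Madison ✗ (not Hamburg, Dayton, or Leeds) → not eligible.
Short-Term Disability — status seasonal ✓; service 3 years ≥ 6 weeks (≈42 days) ✓; dept QA ✗ → not eligible.
Volunteer Time Off — status seasonal ✓; service 3 years ≥ 1 month (≈30 days) ✓; age 45 ≥ 21 ✓ → eligible.
Profit Sharing Plan — status seasonal ✓; no waiver, service 3 years ≥ 45 days ✓; age 45 ≥ 18 ✓ → eligible.

Volunteer Time Off, Profit Sharing Plan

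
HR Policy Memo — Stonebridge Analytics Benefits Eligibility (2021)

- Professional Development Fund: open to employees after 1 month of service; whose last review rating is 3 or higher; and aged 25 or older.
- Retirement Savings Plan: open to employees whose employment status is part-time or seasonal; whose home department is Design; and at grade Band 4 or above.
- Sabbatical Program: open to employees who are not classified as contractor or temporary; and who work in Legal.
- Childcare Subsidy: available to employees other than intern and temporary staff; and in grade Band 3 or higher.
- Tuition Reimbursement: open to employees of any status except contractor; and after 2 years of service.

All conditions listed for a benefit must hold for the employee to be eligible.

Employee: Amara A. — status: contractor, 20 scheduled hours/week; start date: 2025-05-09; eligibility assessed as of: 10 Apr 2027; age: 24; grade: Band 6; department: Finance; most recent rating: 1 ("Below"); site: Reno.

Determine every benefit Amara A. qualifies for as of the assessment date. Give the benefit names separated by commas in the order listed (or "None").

Service from 2025-05-09 to 10 Apr 2027: 701 days.
Professional Development Fund — service 701 days ≥ 1 month (≈30 days) ✓; rating 1 < 3 ✗ → not eligible.
Retirement Savings Plan — status contractor ✗ (requires part-time or seasonal) → not eligible.
Sabbatical Program — status contractor ✗ (excluded) → not eligible.
Childcare Subsidy — status contractor ✓ (not excluded); grade Band 6 ≥ Band 3 ✓ → eligible.
Tuition Reimbursement — status contractor ✗ (excluded) → not eligible.

Childcare Subsidy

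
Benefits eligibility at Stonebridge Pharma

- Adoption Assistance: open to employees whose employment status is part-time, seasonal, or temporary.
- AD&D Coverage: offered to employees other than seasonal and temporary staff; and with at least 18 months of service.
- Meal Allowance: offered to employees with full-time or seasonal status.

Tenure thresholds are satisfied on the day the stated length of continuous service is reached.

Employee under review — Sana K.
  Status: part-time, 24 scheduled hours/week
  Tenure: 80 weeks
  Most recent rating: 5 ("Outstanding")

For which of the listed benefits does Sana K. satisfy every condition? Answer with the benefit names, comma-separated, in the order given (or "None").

Adoption Assistance, AD&D Coverage

Adoption Assistance — status part-time ✓ → eligible.
AD&D Coverage — status part-time ✓ (not excluded); service 80 weeks ≥ 18 months (≈540 days) ✓ → eligible.
Meal Allowance — status part-time ✗ (requires full-time or seasonal) → not eligible.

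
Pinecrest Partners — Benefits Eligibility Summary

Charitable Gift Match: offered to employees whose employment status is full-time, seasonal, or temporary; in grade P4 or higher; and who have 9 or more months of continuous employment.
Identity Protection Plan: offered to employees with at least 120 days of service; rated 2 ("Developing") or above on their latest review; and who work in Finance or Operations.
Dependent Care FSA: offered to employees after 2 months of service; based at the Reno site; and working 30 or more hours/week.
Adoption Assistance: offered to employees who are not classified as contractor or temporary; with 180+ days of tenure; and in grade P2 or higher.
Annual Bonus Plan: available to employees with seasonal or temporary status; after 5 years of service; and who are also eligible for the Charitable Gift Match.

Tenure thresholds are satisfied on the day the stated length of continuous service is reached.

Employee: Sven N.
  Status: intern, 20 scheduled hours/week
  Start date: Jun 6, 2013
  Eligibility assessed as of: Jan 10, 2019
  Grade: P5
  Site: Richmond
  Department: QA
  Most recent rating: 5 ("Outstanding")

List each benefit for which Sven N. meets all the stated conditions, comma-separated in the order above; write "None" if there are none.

Service from Jun 6, 2013 to Jan 10, 2019: 2044 days.
Charitable Gift Match — status intern ✗ (requires full-time, seasonal, or temporary) → not eligible.
Identity Protection Plan — service 2044 days ≥ 120 days ✓; rating 5 ≥ 2 ✓; dept QA ✗ → not eligible.
Dependent Care FSA — service 2044 days ≥ 2 months (≈60 days) ✓; site Richmond ✗ (not Reno) → not eligible.
Adoption Assistance — status intern ✓ (not excluded); service 2044 days ≥ 180 days ✓; grade P5 ≥ P2 ✓ → eligible.
Annual Bonus Plan — status intern ✗ (requires seasonal or temporary) → not eligible.

Adoption Assistance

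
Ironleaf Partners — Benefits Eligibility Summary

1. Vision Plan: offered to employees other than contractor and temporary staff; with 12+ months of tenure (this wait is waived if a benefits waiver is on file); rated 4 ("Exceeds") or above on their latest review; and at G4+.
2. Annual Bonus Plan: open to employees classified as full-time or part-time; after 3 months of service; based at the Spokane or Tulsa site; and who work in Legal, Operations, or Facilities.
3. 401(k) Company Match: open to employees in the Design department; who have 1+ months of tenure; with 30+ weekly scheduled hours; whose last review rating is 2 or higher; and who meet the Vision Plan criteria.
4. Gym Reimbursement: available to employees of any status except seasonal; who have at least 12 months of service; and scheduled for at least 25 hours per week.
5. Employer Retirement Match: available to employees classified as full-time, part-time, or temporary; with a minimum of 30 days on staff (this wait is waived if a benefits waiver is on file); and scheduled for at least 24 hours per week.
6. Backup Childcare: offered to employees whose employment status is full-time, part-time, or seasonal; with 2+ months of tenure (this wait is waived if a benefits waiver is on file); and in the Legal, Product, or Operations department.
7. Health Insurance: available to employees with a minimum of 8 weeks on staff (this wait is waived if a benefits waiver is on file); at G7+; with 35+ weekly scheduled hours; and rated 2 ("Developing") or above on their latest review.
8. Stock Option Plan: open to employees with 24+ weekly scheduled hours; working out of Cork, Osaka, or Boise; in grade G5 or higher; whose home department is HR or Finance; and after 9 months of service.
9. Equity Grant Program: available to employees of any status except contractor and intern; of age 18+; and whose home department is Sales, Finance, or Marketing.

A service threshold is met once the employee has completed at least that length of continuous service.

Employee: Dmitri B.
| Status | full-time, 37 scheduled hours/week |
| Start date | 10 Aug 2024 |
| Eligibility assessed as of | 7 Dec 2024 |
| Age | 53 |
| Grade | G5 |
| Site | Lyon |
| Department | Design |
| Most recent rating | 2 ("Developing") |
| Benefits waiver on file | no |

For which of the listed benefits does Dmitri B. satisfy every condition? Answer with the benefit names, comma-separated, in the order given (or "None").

Service from 10 Aug 2024 to 7 Dec 2024: 119 days.
Vision Plan — status full-time ✓ (not excluded); no waiver, service 119 days < 12 months (≈360 days) ✗ → not eligible.
Annual Bonus Plan — status full-time ✓; service 119 days ≥ 3 months (≈90 days) ✓; site Lyon ✗ (not Spokane or Tulsa) → not eligible.
401(k) Company Match — dept Design ✓; service 119 days ≥ 1 month (≈30 days) ✓; 37 hrs/wk ≥ 30 ✓; rating 2 ≥ 2 ✓; not eligible for Vision Plan ✗ → not eligible.
Gym Reimbursement — status full-time ✓ (not excluded); service 119 days < 12 months (≈360 days) ✗ → not eligible.
Employer Retirement Match — status full-time ✓; no waiver, service 119 days ≥ 30 days ✓; 37 hrs/wk ≥ 24 ✓ → eligible.
Backup Childcare — status full-time ✓; no waiver, service 119 days ≥ 2 months (≈60 days) ✓; dept Design ✗ → not eligible.
Health Insurance — no waiver, service 119 days ≥ 8 weeks (≈56 days) ✓; grade G5 < G7 ✗ → not eligible.
Stock Option Plan — 37 hrs/wk ≥ 24 ✓; site Lyon ✗ (not Cork, Osaka, or Boise) → not eligible.
Equity Grant Program — status full-time ✓ (not excluded); age 53 ≥ 18 ✓; dept Design ✗ → not eligible.

Employer Retirement Match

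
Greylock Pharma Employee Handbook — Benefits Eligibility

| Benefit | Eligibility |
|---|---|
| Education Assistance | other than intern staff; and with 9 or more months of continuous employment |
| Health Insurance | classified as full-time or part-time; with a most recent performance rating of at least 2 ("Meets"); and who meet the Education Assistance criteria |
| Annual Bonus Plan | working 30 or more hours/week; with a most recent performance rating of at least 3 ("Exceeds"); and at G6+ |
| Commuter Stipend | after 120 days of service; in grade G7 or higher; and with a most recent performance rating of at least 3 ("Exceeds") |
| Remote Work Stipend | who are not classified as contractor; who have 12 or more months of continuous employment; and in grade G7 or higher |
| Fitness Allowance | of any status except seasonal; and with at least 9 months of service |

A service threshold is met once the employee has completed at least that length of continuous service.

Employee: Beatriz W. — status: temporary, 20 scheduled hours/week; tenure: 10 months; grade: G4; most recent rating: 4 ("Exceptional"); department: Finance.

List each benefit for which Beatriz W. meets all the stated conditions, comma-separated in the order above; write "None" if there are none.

Education Assistance, Fitness Allowance

Education Assistance — status temporary ✓ (not excluded); service 10 months ≥ 9 months ✓ → eligible.
Health Insurance — status temporary ✗ (requires full-time or part-time) → not eligible.
Annual Bonus Plan — 20 hrs/wk < 30 ✗ → not eligible.
Commuter Stipend — service 10 months ≥ 120 days ✓; grade G4 < G7 ✗ → not eligible.
Remote Work Stipend — status temporary ✓ (not excluded); service 10 months < 12 months ✗ → not eligible.
Fitness Allowance — status temporary ✓ (not excluded); service 10 months ≥ 9 months ✓ → eligible.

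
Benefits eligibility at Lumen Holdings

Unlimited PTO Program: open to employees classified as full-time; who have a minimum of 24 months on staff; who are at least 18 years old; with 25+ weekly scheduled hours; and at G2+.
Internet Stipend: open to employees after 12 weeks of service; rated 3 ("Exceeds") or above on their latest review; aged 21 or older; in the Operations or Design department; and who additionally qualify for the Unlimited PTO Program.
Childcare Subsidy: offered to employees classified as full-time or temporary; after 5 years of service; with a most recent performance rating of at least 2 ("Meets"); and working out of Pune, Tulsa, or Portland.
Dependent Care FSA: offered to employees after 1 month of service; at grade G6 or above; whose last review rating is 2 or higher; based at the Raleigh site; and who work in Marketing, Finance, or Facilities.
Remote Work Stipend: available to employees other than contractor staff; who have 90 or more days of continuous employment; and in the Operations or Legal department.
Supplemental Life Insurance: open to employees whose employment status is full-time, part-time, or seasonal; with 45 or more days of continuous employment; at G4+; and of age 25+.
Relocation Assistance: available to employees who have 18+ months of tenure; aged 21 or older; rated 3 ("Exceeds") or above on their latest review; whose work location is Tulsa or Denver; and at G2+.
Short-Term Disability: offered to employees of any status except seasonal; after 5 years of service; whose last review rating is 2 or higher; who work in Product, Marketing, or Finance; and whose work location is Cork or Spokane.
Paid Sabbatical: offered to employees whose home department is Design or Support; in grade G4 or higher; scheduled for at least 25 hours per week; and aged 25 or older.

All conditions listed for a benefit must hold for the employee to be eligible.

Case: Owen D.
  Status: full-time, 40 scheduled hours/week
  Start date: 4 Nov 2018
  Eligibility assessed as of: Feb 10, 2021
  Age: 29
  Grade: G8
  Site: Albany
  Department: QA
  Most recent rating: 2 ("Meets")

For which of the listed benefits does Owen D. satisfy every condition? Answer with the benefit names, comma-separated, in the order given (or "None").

Service from 4 Nov 2018 to Feb 10, 2021: 829 days.
Unlimited PTO Program — status full-time ✓; service 829 days ≥ 24 months (≈720 days) ✓; age 29 ≥ 18 ✓; 40 hrs/wk ≥ 25 ✓; grade G8 ≥ G2 ✓ → eligible.
Internet Stipend — service 829 days ≥ 12 weeks (≈84 days) ✓; rating 2 < 3 ✗ → not eligible.
Childcare Subsidy — status full-time ✓; service 829 days < 5 years (≈1825 days) ✗ → not eligible.
Dependent Care FSA — service 829 days ≥ 1 month (≈30 days) ✓; grade G8 ≥ G6 ✓; rating 2 ≥ 2 ✓; site Albany ✗ (not Raleigh) → not eligible.
Remote Work Stipend — status full-time ✓ (not excluded); service 829 days ≥ 90 days ✓; dept QA ✗ → not eligible.
Supplemental Life Insurance — status full-time ✓; service 829 days ≥ 45 days ✓; grade G8 ≥ G4 ✓; age 29 ≥ 25 ✓ → eligible.
Relocation Assistance — service 829 days ≥ 18 months (≈540 days) ✓; age 29 ≥ 21 ✓; rating 2 < 3 ✗ → not eligible.
Short-Term Disability — status full-time ✓ (not excluded); service 829 days < 5 years (≈1825 days) ✗ → not eligible.
Paid Sabbatical — dept QA ✗ → not eligible.

Unlimited PTO Program, Supplemental Life Insurance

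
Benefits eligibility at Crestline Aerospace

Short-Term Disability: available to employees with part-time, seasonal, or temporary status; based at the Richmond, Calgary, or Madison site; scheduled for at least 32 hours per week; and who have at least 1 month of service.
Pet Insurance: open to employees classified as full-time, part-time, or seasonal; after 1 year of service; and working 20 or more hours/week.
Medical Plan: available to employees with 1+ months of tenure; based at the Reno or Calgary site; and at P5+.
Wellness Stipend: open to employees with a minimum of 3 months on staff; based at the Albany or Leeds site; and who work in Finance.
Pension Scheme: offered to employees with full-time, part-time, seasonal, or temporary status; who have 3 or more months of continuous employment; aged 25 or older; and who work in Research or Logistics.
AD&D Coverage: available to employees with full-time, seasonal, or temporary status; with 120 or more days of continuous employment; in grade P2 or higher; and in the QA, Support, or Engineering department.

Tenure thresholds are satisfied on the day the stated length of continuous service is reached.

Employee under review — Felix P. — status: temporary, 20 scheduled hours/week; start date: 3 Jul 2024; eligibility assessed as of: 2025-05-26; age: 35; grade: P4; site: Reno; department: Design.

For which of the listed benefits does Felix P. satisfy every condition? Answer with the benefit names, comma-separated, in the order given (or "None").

None

Service from 3 Jul 2024 to 2025-05-26: 327 days.
Short-Term Disability — status temporary ✓; site Reno ✗ (not Richmond, Calgary, or Madison) → not eligible.
Pet Insurance — status temporary ✗ (requires full-time, part-time, or seasonal) → not eligible.
Medical Plan — service 327 days ≥ 1 month (≈30 days) ✓; site Reno ✓; grade P4 < P5 ✗ → not eligible.
Wellness Stipend — service 327 days ≥ 3 months (≈90 days) ✓; site Reno ✗ (not Albany or Leeds) → not eligible.
Pension Scheme — status temporary ✓; service 327 days ≥ 3 months (≈90 days) ✓; age 35 ≥ 25 ✓; dept Design ✗ → not eligible.
AD&D Coverage — status temporary ✓; service 327 days ≥ 120 days ✓; grade P4 ≥ P2 ✓; dept Design ✗ → not eligible.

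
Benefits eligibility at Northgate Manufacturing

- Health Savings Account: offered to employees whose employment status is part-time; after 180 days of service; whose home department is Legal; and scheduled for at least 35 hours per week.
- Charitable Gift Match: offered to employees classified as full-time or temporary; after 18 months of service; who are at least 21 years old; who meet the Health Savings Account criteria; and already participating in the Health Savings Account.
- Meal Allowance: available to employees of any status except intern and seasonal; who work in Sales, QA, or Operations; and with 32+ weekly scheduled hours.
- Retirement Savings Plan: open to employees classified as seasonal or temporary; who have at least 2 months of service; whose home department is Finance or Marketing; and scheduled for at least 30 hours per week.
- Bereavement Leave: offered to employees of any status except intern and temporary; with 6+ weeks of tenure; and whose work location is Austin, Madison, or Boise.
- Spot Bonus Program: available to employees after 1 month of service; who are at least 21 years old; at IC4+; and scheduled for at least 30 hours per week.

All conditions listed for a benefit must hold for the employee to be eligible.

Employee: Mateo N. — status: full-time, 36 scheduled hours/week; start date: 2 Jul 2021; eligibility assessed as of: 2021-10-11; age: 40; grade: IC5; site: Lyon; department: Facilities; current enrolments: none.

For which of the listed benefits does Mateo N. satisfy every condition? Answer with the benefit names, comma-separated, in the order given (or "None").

Spot Bonus Program

Service from 2 Jul 2021 to 2021-10-11: 101 days.
Health Savings Account — status full-time ✗ (requires part-time) → not eligible.
Charitable Gift Match — status full-time ✓; service 101 days < 18 months (≈540 days) ✗ → not eligible.
Meal Allowance — status full-time ✓ (not excluded); dept Facilities ✗ → not eligible.
Retirement Savings Plan — status full-time ✗ (requires seasonal or temporary) → not eligible.
Bereavement Leave — status full-time ✓ (not excluded); service 101 days ≥ 6 weeks (≈42 days) ✓; site Lyon ✗ (not Austin, Madison, or Boise) → not eligible.
Spot Bonus Program — service 101 days ≥ 1 month (≈30 days) ✓; age 40 ≥ 21 ✓; grade IC5 ≥ IC4 ✓; 36 hrs/wk ≥ 30 ✓ → eligible.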